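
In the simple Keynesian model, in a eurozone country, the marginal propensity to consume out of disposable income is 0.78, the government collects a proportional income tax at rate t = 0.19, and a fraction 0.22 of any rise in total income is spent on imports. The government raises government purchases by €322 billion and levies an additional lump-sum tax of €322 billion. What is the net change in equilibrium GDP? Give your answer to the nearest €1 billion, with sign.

+€120 billion

Expenditure multiplier = 1/(1 − c(1−t) + m) = 1/(1 − 0.78×0.81 + 0.22) = 1/0.5882 ≈ 1.7.
ΔG contributes k·ΔG = (+€322 billion) / 0.5882 ≈ +€547.4 billion.
ΔT of +€322 billion changes first-round spending by −c·ΔT = −€251.16 billion, contributing k·(−c·ΔT) = (−€251.16 billion) / 0.5882 ≈ −€427 billion.
Net ΔY = k(ΔG − c·ΔT) = (+€70.84 billion) / 0.5882 ≈ +€120 billion.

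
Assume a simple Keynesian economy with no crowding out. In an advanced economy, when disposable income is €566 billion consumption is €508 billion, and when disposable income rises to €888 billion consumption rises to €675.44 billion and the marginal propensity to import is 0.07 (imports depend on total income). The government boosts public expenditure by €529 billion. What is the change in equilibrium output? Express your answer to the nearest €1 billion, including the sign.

MPC = ΔC/ΔYd = (675.44 − 508)/(888 − 566) = 167.44/322 = 0.52.
Expenditure multiplier = 1/(1 − c + m) = 1/(1 − 0.52 + 0.07) = 1/0.55 ≈ 1.818.
ΔY = k × ΔG = (+€529 billion) / 0.55 ≈ +€962 billion.

+€962 billion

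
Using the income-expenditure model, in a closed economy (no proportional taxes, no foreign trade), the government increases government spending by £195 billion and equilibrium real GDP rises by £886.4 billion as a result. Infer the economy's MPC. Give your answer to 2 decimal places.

0.78

Implied spending multiplier k = ΔY/ΔG = 886.4/195 ≈ 4.5456.
Since k = 1/(1 − MPC), MPC = 1 − 1/k = 1 − ΔG/ΔY = 1 − 195/886.4 ≈ 0.78.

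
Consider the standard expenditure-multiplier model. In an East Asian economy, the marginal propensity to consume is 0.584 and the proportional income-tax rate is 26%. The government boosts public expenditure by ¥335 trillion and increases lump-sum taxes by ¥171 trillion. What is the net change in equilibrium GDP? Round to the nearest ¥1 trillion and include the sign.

Expenditure multiplier = 1/(1 − c(1−t)) = 1/(1 − 0.584×0.74) = 1/0.56784 ≈ 1.761.
ΔG contributes k·ΔG = (+¥335 trillion) / 0.56784 ≈ +¥590 trillion.
ΔT of +¥171 trillion changes first-round spending by −c·ΔT = −¥99.864 trillion, contributing k·(−c·ΔT) = (−¥99.864 trillion) / 0.56784 ≈ −¥175.9 trillion.
Net ΔY = k(ΔG − c·ΔT) = (+¥235.136 trillion) / 0.56784 ≈ +¥414 trillion.

+¥414 trillion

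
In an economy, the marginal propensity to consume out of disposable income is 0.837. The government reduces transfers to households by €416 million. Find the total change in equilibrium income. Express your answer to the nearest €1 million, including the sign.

−€2,136 million

The transfer change shifts disposable income by −€416 million, so first-round consumption changes by c·ΔTR = 0.837 × (−€416 million) = −€348.192 million.
Expenditure multiplier = 1/(1 − MPC) = 1/(1 − 0.837) = 1/0.163 ≈ 6.135.
The transfer multiplier is c × k ≈ 5.135, so ΔY = k × (c·ΔTR) = (−€348.192 million) / 0.163 ≈ −€2,136 million.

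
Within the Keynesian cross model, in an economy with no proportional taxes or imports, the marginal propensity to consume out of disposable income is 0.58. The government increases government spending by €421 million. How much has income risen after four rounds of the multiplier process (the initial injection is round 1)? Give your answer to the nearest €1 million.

€889 million

Round 1 adds ΔG = €421 million; each later round is MPC = 0.58 times the previous.
After 4 rounds: 421 + 244.18 + 141.6244 + 82.142152 = ΔG·(1 − c^4)/(1 − c) = 421 × (1 − 0.11316496)/0.42 ≈ €889 million.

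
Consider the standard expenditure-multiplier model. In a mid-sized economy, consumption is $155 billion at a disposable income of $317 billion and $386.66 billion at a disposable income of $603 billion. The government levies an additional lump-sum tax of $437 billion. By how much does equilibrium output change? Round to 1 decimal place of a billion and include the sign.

−$1,863.0 billion

MPC = ΔC/ΔYd = (386.66 − 155)/(603 − 317) = 231.66/286 = 0.81.
A lump-sum tax change of +$437 billion shifts disposable income by −$437 billion; first-round consumption changes by −c × ΔT = −0.81 × (+$437 billion) = −$353.97 billion.
Expenditure multiplier = 1/(1 − MPC) = 1/(1 − 0.81) = 1/0.19 ≈ 5.263.
The tax multiplier is −c × k ≈ −4.263, so ΔY = k × (−c·ΔT) = (−$353.97 billion) / 0.19 = −$1,863 billion.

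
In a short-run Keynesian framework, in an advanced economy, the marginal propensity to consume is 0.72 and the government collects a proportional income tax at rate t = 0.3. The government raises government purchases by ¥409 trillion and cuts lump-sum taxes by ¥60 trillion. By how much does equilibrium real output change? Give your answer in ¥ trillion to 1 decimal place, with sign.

+¥911.7 trillion

Expenditure multiplier = 1/(1 − c(1−t)) = 1/(1 − 0.72×0.7) = 1/0.496 ≈ 2.016.
ΔG contributes k·ΔG = (+¥409 trillion) / 0.496 ≈ +¥824.6 trillion.
ΔT of −¥60 trillion changes first-round spending by −c·ΔT = +¥43.2 trillion, contributing k·(−c·ΔT) = (+¥43.2 trillion) / 0.496 ≈ +¥87.1 trillion.
Net ΔY = k(ΔG − c·ΔT) = (+¥452.2 trillion) / 0.496 ≈ +¥911.7 trillion.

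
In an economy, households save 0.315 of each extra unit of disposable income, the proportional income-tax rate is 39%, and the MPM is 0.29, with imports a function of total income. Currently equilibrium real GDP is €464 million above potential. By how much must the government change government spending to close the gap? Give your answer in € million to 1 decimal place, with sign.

−€404.7 million

MPC = 1 − MPS = 1 − 0.315 = 0.685.
Spending multiplier = 1/(1 − c(1−t) + m) = 1/(1 − 0.685×0.61 + 0.29) = 1/0.87215 ≈ 1.147.
Need ΔY = −€464 million, so ΔG = ΔY/k = (−€464 million) × 0.87215 ≈ −€404.7 million.
The government should cut government spending by €404.7 million.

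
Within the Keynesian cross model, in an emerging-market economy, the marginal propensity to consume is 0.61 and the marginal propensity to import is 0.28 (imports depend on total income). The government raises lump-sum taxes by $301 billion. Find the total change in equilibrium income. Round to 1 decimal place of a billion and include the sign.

−$274.0 billion

A lump-sum tax change of +$301 billion shifts disposable income by −$301 billion; first-round consumption changes by −c × ΔT = −0.61 × (+$301 billion) = −$183.61 billion.
Expenditure multiplier = 1/(1 − c + m) = 1/(1 − 0.61 + 0.28) = 1/0.67 ≈ 1.493.
The tax multiplier is −c × k ≈ −0.91, so ΔY = k × (−c·ΔT) = (−$183.61 billion) / 0.67 ≈ −$274 billion.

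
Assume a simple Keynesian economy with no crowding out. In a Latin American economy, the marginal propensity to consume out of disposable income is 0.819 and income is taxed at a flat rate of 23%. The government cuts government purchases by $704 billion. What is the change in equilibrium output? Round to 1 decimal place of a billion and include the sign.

−$1,905.9 billion

Expenditure multiplier = 1/(1 − c(1−t)) = 1/(1 − 0.819×0.77) = 1/0.36937 ≈ 2.707.
ΔY = k × ΔG = (−$704 billion) / 0.36937 ≈ −$1,905.9 billion.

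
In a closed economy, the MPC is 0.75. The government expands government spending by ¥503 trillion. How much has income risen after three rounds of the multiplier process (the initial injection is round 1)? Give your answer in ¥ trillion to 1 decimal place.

¥1,163.2 trillion

Round 1 adds ΔG = ¥503 trillion; each later round is MPC = 0.75 times the previous.
After 3 rounds: 503 + 377.25 + 282.9375 = ΔG·(1 − c^3)/(1 − c) = 503 × (1 − 0.421875)/0.25 ≈ ¥1,163.2 trillion.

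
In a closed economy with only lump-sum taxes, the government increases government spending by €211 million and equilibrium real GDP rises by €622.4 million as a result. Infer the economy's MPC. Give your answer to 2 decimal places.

Implied spending multiplier k = ΔY/ΔG = 622.4/211 ≈ 2.9498.
Since k = 1/(1 − MPC), MPC = 1 − 1/k = 1 − ΔG/ΔY = 1 − 211/622.4 ≈ 0.66.

0.66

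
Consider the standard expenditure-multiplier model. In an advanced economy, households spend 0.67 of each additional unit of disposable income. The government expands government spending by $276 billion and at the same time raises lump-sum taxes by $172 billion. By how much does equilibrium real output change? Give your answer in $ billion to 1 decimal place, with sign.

Expenditure multiplier = 1/(1 − MPC) = 1/(1 − 0.67) = 1/0.33 ≈ 3.03.
ΔG contributes k·ΔG = (+$276 billion) / 0.33 ≈ +$836.4 billion.
ΔT of +$172 billion changes first-round spending by −c·ΔT = −$115.24 billion, contributing k·(−c·ΔT) = (−$115.24 billion) / 0.33 ≈ −$349.2 billion.
Net ΔY = k(ΔG − c·ΔT) = (+$160.76 billion) / 0.33 ≈ +$487.2 billion.

+$487.2 billion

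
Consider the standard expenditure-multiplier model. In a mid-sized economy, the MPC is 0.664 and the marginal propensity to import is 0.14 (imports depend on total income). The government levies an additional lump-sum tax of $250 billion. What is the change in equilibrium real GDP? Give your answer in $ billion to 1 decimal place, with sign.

A lump-sum tax change of +$250 billion shifts disposable income by −$250 billion; first-round consumption changes by −c × ΔT = −0.664 × (+$250 billion) = −$166 billion.
Expenditure multiplier = 1/(1 − c + m) = 1/(1 − 0.664 + 0.14) = 1/0.476 ≈ 2.101.
The tax multiplier is −c × k ≈ −1.395, so ΔY = k × (−c·ΔT) = (−$166 billion) / 0.476 ≈ −$348.7 billion.

−$348.7 billion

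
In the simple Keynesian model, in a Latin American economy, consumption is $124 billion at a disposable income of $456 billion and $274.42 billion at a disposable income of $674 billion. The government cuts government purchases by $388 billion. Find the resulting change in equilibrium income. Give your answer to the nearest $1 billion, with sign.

MPC = ΔC/ΔYd = (274.42 − 124)/(674 − 456) = 150.42/218 = 0.69.
Spending multiplier = 1/(1 − MPC) = 1/(1 − 0.69) = 1/0.31 ≈ 3.226.
ΔY = k × ΔG = (−$388 billion) / 0.31 ≈ −$1,252 billion.

−$1,252 billion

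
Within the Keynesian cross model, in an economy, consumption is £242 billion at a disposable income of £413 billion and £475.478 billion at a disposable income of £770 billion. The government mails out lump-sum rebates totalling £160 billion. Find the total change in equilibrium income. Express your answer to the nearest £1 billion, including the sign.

MPC = ΔC/ΔYd = (475.478 − 242)/(770 − 413) = 233.478/357 = 0.654.
A lump-sum tax change of −£160 billion shifts disposable income by +£160 billion; first-round consumption changes by −c × ΔT = −0.654 × (−£160 billion) = +£104.64 billion.
Expenditure multiplier = 1/(1 − MPC) = 1/(1 − 0.654) = 1/0.346 ≈ 2.89.
The tax multiplier is −c × k ≈ −1.89, so ΔY = k × (−c·ΔT) = (+£104.64 billion) / 0.346 ≈ +£302 billion.

+£302 billion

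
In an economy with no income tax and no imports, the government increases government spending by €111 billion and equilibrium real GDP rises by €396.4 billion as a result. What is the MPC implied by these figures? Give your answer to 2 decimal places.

Implied spending multiplier k = ΔY/ΔG = 396.4/111 ≈ 3.5712.
Since k = 1/(1 − MPC), MPC = 1 − 1/k = 1 − ΔG/ΔY = 1 − 111/396.4 ≈ 0.72.

0.72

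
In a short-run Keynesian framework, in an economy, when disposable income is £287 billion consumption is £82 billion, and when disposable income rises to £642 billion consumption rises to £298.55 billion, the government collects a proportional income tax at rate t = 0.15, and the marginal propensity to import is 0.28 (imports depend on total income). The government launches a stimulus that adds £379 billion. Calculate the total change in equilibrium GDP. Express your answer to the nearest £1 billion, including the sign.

MPC = ΔC/ΔYd = (298.55 − 82)/(642 − 287) = 216.55/355 = 0.61.
Government-spending multiplier = 1/(1 − c(1−t) + m) = 1/(1 − 0.61×0.85 + 0.28) = 1/0.7615 ≈ 1.313.
ΔY = k × ΔG = (+£379 billion) / 0.7615 ≈ +£498 billion.

+£498 billion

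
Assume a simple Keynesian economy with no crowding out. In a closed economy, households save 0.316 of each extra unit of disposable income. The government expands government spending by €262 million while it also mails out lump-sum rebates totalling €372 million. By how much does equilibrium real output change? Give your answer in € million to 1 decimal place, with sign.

+€1,634.3 million

MPC = 1 − MPS = 1 − 0.316 = 0.684.
Expenditure multiplier = 1/(1 − MPC) = 1/(1 − 0.684) = 1/0.316 ≈ 3.165.
ΔG contributes k·ΔG = (+€262 million) / 0.316 ≈ +€829.1 million.
ΔT of −€372 million changes first-round spending by −c·ΔT = +€254.448 million, contributing k·(−c·ΔT) = (+€254.448 million) / 0.316 ≈ +€805.2 million.
Net ΔY = k(ΔG − c·ΔT) = (+€516.448 million) / 0.316 ≈ +€1,634.3 million.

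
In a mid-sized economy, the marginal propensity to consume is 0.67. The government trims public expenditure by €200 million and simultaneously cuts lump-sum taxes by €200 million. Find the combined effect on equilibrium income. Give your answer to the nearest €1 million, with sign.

Expenditure multiplier = 1/(1 − MPC) = 1/(1 − 0.67) = 1/0.33 ≈ 3.03.
ΔG contributes k·ΔG = (−€200 million) / 0.33 ≈ −€606.1 million.
ΔT of −€200 million changes first-round spending by −c·ΔT = +€134 million, contributing k·(−c·ΔT) = (+€134 million) / 0.33 ≈ +€406.1 million.
With ΔG = ΔT and no other leakages, the balanced-budget multiplier is 1, so ΔY = ΔG = −€200 million.

−€200 million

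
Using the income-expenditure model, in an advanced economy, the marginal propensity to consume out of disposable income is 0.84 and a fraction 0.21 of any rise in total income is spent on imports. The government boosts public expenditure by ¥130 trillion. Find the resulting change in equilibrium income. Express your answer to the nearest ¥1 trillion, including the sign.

Government-spending multiplier = 1/(1 − c + m) = 1/(1 − 0.84 + 0.21) = 1/0.37 ≈ 2.703.
ΔY = k × ΔG = (+¥130 trillion) / 0.37 ≈ +¥351 trillion.

+¥351 trillion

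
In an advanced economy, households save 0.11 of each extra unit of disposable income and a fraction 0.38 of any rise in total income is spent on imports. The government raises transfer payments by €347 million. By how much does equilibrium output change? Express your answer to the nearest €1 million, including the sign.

+€630 million

MPC = 1 − MPS = 1 − 0.11 = 0.89.
The transfer change shifts disposable income by +€347 million, so first-round consumption changes by c·ΔTR = 0.89 × (+€347 million) = +€308.83 million.
Expenditure multiplier = 1/(1 − c + m) = 1/(1 − 0.89 + 0.38) = 1/0.49 ≈ 2.041.
The transfer multiplier is c × k ≈ 1.816, so ΔY = k × (c·ΔTR) = (+€308.83 million) / 0.49 ≈ +€630 million.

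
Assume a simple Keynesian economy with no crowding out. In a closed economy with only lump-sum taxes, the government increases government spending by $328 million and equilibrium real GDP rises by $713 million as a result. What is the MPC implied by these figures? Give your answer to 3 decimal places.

0.540

Implied spending multiplier k = ΔY/ΔG = 713/328 ≈ 2.1738.
Since k = 1/(1 − MPC), MPC = 1 − 1/k = 1 − ΔG/ΔY = 1 − 328/713 ≈ 0.540.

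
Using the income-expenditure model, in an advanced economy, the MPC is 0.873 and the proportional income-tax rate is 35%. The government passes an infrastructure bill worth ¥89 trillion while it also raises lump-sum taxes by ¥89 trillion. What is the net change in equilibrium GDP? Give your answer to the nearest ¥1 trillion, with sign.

+¥26 trillion

Expenditure multiplier = 1/(1 − c(1−t)) = 1/(1 − 0.873×0.65) = 1/0.43255 ≈ 2.312.
ΔG contributes k·ΔG = (+¥89 trillion) / 0.43255 ≈ +¥205.8 trillion.
ΔT of +¥89 trillion changes first-round spending by −c·ΔT = −¥77.697 trillion, contributing k·(−c·ΔT) = (−¥77.697 trillion) / 0.43255 ≈ −¥179.6 trillion.
Net ΔY = k(ΔG − c·ΔT) = (+¥11.303 trillion) / 0.43255 ≈ +¥26 trillion.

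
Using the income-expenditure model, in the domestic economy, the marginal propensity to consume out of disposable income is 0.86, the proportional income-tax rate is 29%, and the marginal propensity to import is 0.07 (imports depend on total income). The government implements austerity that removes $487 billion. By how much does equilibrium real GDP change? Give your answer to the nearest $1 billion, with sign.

−$1,060 billion

Spending multiplier = 1/(1 − c(1−t) + m) = 1/(1 − 0.86×0.71 + 0.07) = 1/0.4594 ≈ 2.177.
ΔY = k × ΔG = (−$487 billion) / 0.4594 ≈ −$1,060 billion.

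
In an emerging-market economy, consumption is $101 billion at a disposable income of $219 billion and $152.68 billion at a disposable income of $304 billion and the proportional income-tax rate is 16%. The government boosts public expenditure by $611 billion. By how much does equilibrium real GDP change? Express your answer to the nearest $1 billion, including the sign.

+$1,249 billion

MPC = ΔC/ΔYd = (152.68 − 101)/(304 − 219) = 51.68/85 = 0.608.
Expenditure multiplier = 1/(1 − c(1−t)) = 1/(1 − 0.608×0.84) = 1/0.48928 ≈ 2.044.
ΔY = k × ΔG = (+$611 billion) / 0.48928 ≈ +$1,249 billion.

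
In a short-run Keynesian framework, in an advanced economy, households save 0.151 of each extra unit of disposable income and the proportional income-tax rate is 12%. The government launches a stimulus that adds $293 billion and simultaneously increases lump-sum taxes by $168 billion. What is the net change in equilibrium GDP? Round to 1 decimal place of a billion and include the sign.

+$594.6 billion

MPC = 1 − MPS = 1 − 0.151 = 0.849.
Expenditure multiplier = 1/(1 − c(1−t)) = 1/(1 − 0.849×0.88) = 1/0.25288 ≈ 3.954.
ΔG contributes k·ΔG = (+$293 billion) / 0.25288 ≈ +$1,158.7 billion.
ΔT of +$168 billion changes first-round spending by −c·ΔT = −$142.632 billion, contributing k·(−c·ΔT) = (−$142.632 billion) / 0.25288 ≈ −$564 billion.
Net ΔY = k(ΔG − c·ΔT) = (+$150.368 billion) / 0.25288 ≈ +$594.6 billion.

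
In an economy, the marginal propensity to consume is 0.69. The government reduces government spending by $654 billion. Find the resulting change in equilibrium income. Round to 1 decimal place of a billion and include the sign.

Government-spending multiplier = 1/(1 − MPC) = 1/(1 − 0.69) = 1/0.31 ≈ 3.226.
ΔY = k × ΔG = (−$654 billion) / 0.31 ≈ −$2,109.7 billion.

−$2,109.7 billion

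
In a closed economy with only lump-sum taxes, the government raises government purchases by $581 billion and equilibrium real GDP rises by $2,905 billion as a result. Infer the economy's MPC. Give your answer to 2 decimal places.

Implied spending multiplier k = ΔY/ΔG = 2,905/581 = 5.
Since k = 1/(1 − MPC), MPC = 1 − 1/k = 1 − ΔG/ΔY = 1 − 581/2,905 = 0.80.

0.80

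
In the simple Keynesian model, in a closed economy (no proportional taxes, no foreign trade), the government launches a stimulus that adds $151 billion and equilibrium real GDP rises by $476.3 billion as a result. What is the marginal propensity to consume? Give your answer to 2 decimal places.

Implied spending multiplier k = ΔY/ΔG = 476.3/151 ≈ 3.1543.
Since k = 1/(1 − MPC), MPC = 1 − 1/k = 1 − ΔG/ΔY = 1 − 151/476.3 ≈ 0.68.

0.68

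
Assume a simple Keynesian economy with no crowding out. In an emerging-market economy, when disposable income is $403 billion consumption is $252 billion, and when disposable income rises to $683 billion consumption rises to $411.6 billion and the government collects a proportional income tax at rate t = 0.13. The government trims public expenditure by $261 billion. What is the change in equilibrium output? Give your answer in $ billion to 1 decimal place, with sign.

MPC = ΔC/ΔYd = (411.6 − 252)/(683 − 403) = 159.6/280 = 0.57.
Government-spending multiplier = 1/(1 − c(1−t)) = 1/(1 − 0.57×0.87) = 1/0.5041 ≈ 1.984.
ΔY = k × ΔG = (−$261 billion) / 0.5041 ≈ −$517.8 billion.

−$517.8 billion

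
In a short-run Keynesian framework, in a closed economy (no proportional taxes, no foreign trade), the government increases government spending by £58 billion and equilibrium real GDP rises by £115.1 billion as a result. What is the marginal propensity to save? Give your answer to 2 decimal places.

Implied spending multiplier k = ΔY/ΔG = 115.1/58 ≈ 1.9845.
Since k = 1/(1 − MPC), MPC = 1 − 1/k = 1 − ΔG/ΔY = 1 − 58/115.1 ≈ 0.50.
MPS = 1 − MPC = 0.50.

0.50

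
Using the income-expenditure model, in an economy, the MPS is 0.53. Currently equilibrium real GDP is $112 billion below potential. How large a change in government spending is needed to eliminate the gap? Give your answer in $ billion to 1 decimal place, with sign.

MPC = 1 − MPS = 1 − 0.53 = 0.47.
Spending multiplier = 1/(1 − MPC) = 1/(1 − 0.47) = 1/0.53 ≈ 1.887.
Need ΔY = +$112 billion, so ΔG = ΔY/k = (+$112 billion) × 0.53 ≈ +$59.4 billion.
The government should increase government spending by $59.4 billion.

+$59.4 billion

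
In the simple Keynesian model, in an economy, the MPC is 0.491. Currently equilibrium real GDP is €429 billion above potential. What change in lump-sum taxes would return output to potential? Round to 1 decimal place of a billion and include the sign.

Spending multiplier = 1/(1 − MPC) = 1/(1 − 0.491) = 1/0.509 ≈ 1.965.
Tax multiplier = −c·k = −0.491/0.509 ≈ −0.965. Need ΔY = −€429 billion, so ΔT = ΔY/(−c·k) = −(−€429 billion) × 0.509 / 0.491 ≈ +€444.7 billion.
The government should raise lump-sum taxes by €444.7 billion.

+€444.7 billion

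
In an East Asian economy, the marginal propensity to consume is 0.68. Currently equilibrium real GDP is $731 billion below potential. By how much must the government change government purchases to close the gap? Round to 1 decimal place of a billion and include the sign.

Spending multiplier = 1/(1 − MPC) = 1/(1 − 0.68) = 1/0.32 = 3.125.
Need ΔY = +$731 billion, so ΔG = ΔY/k = (+$731 billion) × 0.32 ≈ +$233.9 billion.
The government should increase government purchases by $233.9 billion.

+$233.9 billion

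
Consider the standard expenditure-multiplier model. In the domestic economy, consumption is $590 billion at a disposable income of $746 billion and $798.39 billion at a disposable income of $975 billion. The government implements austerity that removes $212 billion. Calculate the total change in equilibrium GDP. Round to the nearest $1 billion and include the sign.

MPC = ΔC/ΔYd = (798.39 − 590)/(975 − 746) = 208.39/229 = 0.91.
Government-spending multiplier = 1/(1 − MPC) = 1/(1 − 0.91) = 1/0.09 ≈ 11.111.
ΔY = k × ΔG = (−$212 billion) / 0.09 ≈ −$2,356 billion.

−$2,356 billion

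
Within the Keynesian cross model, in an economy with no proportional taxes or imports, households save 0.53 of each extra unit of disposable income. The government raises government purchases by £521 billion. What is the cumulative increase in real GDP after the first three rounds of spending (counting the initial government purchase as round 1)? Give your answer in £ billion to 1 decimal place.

£881.0 billion

MPC = 1 − MPS = 1 − 0.53 = 0.47.
Round 1 adds ΔG = £521 billion; each later round is MPC = 0.47 times the previous.
After 3 rounds: 521 + 244.87 + 115.0889 = ΔG·(1 − c^3)/(1 − c) = 521 × (1 − 0.103823)/0.53 ≈ £881 billion.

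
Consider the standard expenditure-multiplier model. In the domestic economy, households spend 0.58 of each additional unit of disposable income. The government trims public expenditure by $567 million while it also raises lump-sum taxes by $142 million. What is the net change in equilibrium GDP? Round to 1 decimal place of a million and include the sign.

Expenditure multiplier = 1/(1 − MPC) = 1/(1 − 0.58) = 1/0.42 ≈ 2.381.
ΔG contributes k·ΔG = (−$567 million) / 0.42 = −$1,350 million.
ΔT of +$142 million changes first-round spending by −c·ΔT = −$82.36 million, contributing k·(−c·ΔT) = (−$82.36 million) / 0.42 ≈ −$196.1 million.
Net ΔY = k(ΔG − c·ΔT) = (−$649.36 million) / 0.42 ≈ −$1,546.1 million.

−$1,546.1 million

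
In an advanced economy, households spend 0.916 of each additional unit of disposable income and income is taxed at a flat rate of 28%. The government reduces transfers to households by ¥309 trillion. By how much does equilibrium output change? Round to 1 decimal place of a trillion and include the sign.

The transfer change shifts disposable income by −¥309 trillion, so first-round consumption changes by c·ΔTR = 0.916 × (−¥309 trillion) = −¥283.044 trillion.
Expenditure multiplier = 1/(1 − c(1−t)) = 1/(1 − 0.916×0.72) = 1/0.34048 ≈ 2.937.
The transfer multiplier is c × k ≈ 2.69, so ΔY = k × (c·ΔTR) = (−¥283.044 trillion) / 0.34048 ≈ −¥831.3 trillion.

−¥831.3 trillion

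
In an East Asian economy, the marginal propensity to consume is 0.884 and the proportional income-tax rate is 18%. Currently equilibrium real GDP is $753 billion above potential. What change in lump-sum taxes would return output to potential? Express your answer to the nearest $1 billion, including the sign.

Spending multiplier = 1/(1 − c(1−t)) = 1/(1 − 0.884×0.82) = 1/0.27512 ≈ 3.635.
Tax multiplier = −c·k = −0.884/0.27512 ≈ −3.213. Need ΔY = −$753 billion, so ΔT = ΔY/(−c·k) = −(−$753 billion) × 0.27512 / 0.884 ≈ +$234 billion.
The government should raise lump-sum taxes by $234 billion.

+$234 billion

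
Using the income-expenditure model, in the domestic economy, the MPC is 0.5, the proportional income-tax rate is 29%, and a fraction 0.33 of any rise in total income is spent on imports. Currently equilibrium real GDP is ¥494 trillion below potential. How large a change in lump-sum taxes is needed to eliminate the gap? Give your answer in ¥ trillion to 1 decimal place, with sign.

Spending multiplier = 1/(1 − c(1−t) + m) = 1/(1 − 0.5×0.71 + 0.33) = 1/0.975 ≈ 1.026.
Tax multiplier = −c·k = −0.5/0.975 ≈ −0.513. Need ΔY = +¥494 trillion, so ΔT = ΔY/(−c·k) = −(+¥494 trillion) × 0.975 / 0.5 = −¥963.3 trillion.
The government should cut lump-sum taxes by ¥963.3 trillion.

−¥963.3 trillion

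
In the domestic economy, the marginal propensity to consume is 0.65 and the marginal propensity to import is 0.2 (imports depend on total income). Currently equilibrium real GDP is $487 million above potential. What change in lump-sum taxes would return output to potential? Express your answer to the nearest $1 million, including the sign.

+$412 million

Spending multiplier = 1/(1 − c + m) = 1/(1 − 0.65 + 0.2) = 1/0.55 ≈ 1.818.
Tax multiplier = −c·k = −0.65/0.55 ≈ −1.182. Need ΔY = −$487 million, so ΔT = ΔY/(−c·k) = −(−$487 million) × 0.55 / 0.65 ≈ +$412 million.
The government should raise lump-sum taxes by $412 million.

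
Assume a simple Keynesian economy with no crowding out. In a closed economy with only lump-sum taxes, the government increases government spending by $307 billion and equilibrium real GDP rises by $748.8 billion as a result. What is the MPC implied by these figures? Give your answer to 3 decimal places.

0.590

Implied spending multiplier k = ΔY/ΔG = 748.8/307 ≈ 2.4391.
Since k = 1/(1 − MPC), MPC = 1 − 1/k = 1 − ΔG/ΔY = 1 − 307/748.8 ≈ 0.590.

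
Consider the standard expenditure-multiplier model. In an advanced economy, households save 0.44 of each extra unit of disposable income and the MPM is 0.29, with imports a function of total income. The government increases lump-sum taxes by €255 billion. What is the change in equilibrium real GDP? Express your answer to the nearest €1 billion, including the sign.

−€196 billion

MPC = 1 − MPS = 1 − 0.44 = 0.56.
A lump-sum tax change of +€255 billion shifts disposable income by −€255 billion; first-round consumption changes by −c × ΔT = −0.56 × (+€255 billion) = −€142.8 billion.
Expenditure multiplier = 1/(1 − c + m) = 1/(1 − 0.56 + 0.29) = 1/0.73 ≈ 1.37.
The tax multiplier is −c × k ≈ −0.767, so ΔY = k × (−c·ΔT) = (−€142.8 billion) / 0.73 ≈ −€196 billion.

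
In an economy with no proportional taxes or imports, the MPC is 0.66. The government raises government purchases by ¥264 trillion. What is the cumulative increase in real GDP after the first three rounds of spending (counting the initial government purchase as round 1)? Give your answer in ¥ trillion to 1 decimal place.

¥553.2 trillion

Round 1 adds ΔG = ¥264 trillion; each later round is MPC = 0.66 times the previous.
After 3 rounds: 264 + 174.24 + 114.9984 = ΔG·(1 − c^3)/(1 − c) = 264 × (1 − 0.287496)/0.34 ≈ ¥553.2 trillion.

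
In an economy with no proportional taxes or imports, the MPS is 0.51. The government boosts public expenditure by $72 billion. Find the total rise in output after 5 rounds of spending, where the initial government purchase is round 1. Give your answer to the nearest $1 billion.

MPC = 1 − MPS = 1 − 0.51 = 0.49.
Round 1 adds ΔG = $72 billion; each later round is MPC = 0.49 times the previous.
After 5 rounds: 72 + 35.28 + 17.2872 + 8.470728 + 4.15065672 = ΔG·(1 − c^5)/(1 − c) = 72 × (1 − 0.0282475249)/0.51 ≈ $137 billion.

$137 billion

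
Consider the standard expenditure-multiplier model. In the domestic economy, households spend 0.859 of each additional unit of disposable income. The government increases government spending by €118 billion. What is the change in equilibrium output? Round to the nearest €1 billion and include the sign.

+€837 billion

Spending multiplier = 1/(1 − MPC) = 1/(1 − 0.859) = 1/0.141 ≈ 7.092.
ΔY = k × ΔG = (+€118 billion) / 0.141 ≈ +€837 billion.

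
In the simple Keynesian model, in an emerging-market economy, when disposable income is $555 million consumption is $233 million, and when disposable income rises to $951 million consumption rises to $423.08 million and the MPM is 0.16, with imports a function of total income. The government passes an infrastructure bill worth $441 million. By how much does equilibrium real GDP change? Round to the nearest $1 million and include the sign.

+$649 million

MPC = ΔC/ΔYd = (423.08 − 233)/(951 − 555) = 190.08/396 = 0.48.
Spending multiplier = 1/(1 − c + m) = 1/(1 − 0.48 + 0.16) = 1/0.68 ≈ 1.471.
ΔY = k × ΔG = (+$441 million) / 0.68 ≈ +$649 million.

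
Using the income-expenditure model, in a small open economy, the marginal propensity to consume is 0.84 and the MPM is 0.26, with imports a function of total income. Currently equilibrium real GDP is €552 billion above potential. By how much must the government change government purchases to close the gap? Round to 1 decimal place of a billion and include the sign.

−€231.8 billion

Spending multiplier = 1/(1 − c + m) = 1/(1 − 0.84 + 0.26) = 1/0.42 ≈ 2.381.
Need ΔY = −€552 billion, so ΔG = ΔY/k = (−€552 billion) × 0.42 ≈ −€231.8 billion.
The government should cut government purchases by €231.8 billion.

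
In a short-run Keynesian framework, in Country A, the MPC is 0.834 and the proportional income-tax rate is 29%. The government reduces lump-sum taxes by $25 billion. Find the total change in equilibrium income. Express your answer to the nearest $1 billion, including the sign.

A lump-sum tax change of −$25 billion shifts disposable income by +$25 billion; first-round consumption changes by −c × ΔT = −0.834 × (−$25 billion) = +$20.85 billion.
Expenditure multiplier = 1/(1 − c(1−t)) = 1/(1 − 0.834×0.71) = 1/0.40786 ≈ 2.452.
The tax multiplier is −c × k ≈ −2.045, so ΔY = k × (−c·ΔT) = (+$20.85 billion) / 0.40786 ≈ +$51 billion.

+$51 billion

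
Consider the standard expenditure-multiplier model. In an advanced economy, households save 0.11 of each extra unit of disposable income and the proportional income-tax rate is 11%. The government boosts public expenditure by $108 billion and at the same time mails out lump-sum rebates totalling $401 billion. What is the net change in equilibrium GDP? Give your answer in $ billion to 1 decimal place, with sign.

+$2,236.1 billion

MPC = 1 − MPS = 1 − 0.11 = 0.89.
Expenditure multiplier = 1/(1 − c(1−t)) = 1/(1 − 0.89×0.89) = 1/0.2079 ≈ 4.81.
ΔG contributes k·ΔG = (+$108 billion) / 0.2079 ≈ +$519.5 billion.
ΔT of −$401 billion changes first-round spending by −c·ΔT = +$356.89 billion, contributing k·(−c·ΔT) = (+$356.89 billion) / 0.2079 ≈ +$1,716.6 billion.
Net ΔY = k(ΔG − c·ΔT) = (+$464.89 billion) / 0.2079 ≈ +$2,236.1 billion.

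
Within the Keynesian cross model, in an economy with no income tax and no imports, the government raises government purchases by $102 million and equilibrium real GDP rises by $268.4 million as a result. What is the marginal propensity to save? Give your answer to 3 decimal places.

Implied spending multiplier k = ΔY/ΔG = 268.4/102 ≈ 2.6314.
Since k = 1/(1 − MPC), MPC = 1 − 1/k = 1 − ΔG/ΔY = 1 − 102/268.4 ≈ 0.620.
MPS = 1 − MPC = 0.380.

0.380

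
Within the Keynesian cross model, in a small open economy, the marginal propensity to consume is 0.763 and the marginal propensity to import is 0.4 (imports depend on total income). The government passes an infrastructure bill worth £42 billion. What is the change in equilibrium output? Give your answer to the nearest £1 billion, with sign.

+£66 billion

Government-spending multiplier = 1/(1 − c + m) = 1/(1 − 0.763 + 0.4) = 1/0.637 ≈ 1.57.
ΔY = k × ΔG = (+£42 billion) / 0.637 ≈ +£66 billion.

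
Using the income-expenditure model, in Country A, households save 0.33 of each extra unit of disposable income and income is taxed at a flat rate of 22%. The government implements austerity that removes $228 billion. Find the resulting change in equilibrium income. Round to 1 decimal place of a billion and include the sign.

−$477.6 billion

MPC = 1 − MPS = 1 − 0.33 = 0.67.
Government-spending multiplier = 1/(1 − c(1−t)) = 1/(1 − 0.67×0.78) = 1/0.4774 ≈ 2.095.
ΔY = k × ΔG = (−$228 billion) / 0.4774 ≈ −$477.6 billion.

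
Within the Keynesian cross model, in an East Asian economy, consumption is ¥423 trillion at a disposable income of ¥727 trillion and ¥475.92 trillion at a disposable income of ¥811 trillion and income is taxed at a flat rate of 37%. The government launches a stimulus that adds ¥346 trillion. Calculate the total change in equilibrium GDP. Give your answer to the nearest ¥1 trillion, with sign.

+¥574 trillion

MPC = ΔC/ΔYd = (475.92 − 423)/(811 − 727) = 52.92/84 = 0.63.
Government-spending multiplier = 1/(1 − c(1−t)) = 1/(1 − 0.63×0.63) = 1/0.6031 ≈ 1.658.
ΔY = k × ΔG = (+¥346 trillion) / 0.6031 ≈ +¥574 trillion.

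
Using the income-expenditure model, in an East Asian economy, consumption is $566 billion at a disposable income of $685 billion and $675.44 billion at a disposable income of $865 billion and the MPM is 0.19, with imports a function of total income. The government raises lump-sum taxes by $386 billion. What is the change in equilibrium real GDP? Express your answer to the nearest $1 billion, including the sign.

−$403 billion

MPC = ΔC/ΔYd = (675.44 − 566)/(865 − 685) = 109.44/180 = 0.608.
A lump-sum tax change of +$386 billion shifts disposable income by −$386 billion; first-round consumption changes by −c × ΔT = −0.608 × (+$386 billion) = −$234.688 billion.
Expenditure multiplier = 1/(1 − c + m) = 1/(1 − 0.608 + 0.19) = 1/0.582 ≈ 1.718.
The tax multiplier is −c × k ≈ −1.045, so ΔY = k × (−c·ΔT) = (−$234.688 billion) / 0.582 ≈ −$403 billion.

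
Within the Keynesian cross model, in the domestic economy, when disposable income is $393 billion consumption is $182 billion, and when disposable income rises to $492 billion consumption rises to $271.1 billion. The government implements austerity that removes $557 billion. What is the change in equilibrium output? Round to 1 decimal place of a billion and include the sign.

−$5,570.0 billion

MPC = ΔC/ΔYd = (271.1 − 182)/(492 − 393) = 89.1/99 = 0.9.
Government-spending multiplier = 1/(1 − MPC) = 1/(1 − 0.9) = 1/0.1 = 10.
ΔY = k × ΔG = (−$557 billion) / 0.1 = −$5,570 billion.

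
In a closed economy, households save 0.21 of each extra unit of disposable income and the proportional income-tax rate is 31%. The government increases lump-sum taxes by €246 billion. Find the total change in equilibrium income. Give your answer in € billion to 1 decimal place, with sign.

−€427.2 billion

MPC = 1 − MPS = 1 − 0.21 = 0.79.
A lump-sum tax change of +€246 billion shifts disposable income by −€246 billion; first-round consumption changes by −c × ΔT = −0.79 × (+€246 billion) = −€194.34 billion.
Expenditure multiplier = 1/(1 − c(1−t)) = 1/(1 − 0.79×0.69) = 1/0.4549 ≈ 2.198.
The tax multiplier is −c × k ≈ −1.737, so ΔY = k × (−c·ΔT) = (−€194.34 billion) / 0.4549 ≈ −€427.2 billion.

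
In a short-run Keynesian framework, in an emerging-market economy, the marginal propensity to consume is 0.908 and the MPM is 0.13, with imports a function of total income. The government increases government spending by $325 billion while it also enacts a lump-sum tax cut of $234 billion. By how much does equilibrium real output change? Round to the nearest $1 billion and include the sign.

+$2,421 billion

Expenditure multiplier = 1/(1 − c + m) = 1/(1 − 0.908 + 0.13) = 1/0.222 ≈ 4.505.
ΔG contributes k·ΔG = (+$325 billion) / 0.222 ≈ +$1,464 billion.
ΔT of −$234 billion changes first-round spending by −c·ΔT = +$212.472 billion, contributing k·(−c·ΔT) = (+$212.472 billion) / 0.222 ≈ +$957.1 billion.
Net ΔY = k(ΔG − c·ΔT) = (+$537.472 billion) / 0.222 ≈ +$2,421 billion.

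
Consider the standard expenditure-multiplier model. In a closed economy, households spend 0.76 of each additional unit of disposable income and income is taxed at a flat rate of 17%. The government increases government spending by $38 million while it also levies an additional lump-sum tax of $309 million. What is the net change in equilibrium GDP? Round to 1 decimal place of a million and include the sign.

Expenditure multiplier = 1/(1 − c(1−t)) = 1/(1 − 0.76×0.83) = 1/0.3692 ≈ 2.709.
ΔG contributes k·ΔG = (+$38 million) / 0.3692 ≈ +$102.9 million.
ΔT of +$309 million changes first-round spending by −c·ΔT = −$234.84 million, contributing k·(−c·ΔT) = (−$234.84 million) / 0.3692 ≈ −$636.1 million.
Net ΔY = k(ΔG − c·ΔT) = (−$196.84 million) / 0.3692 ≈ −$533.2 million.

−$533.2 million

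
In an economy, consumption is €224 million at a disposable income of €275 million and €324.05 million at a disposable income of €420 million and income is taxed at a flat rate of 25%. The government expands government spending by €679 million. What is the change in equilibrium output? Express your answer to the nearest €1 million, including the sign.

+€1,407 million

MPC = ΔC/ΔYd = (324.05 − 224)/(420 − 275) = 100.05/145 = 0.69.
Spending multiplier = 1/(1 − c(1−t)) = 1/(1 − 0.69×0.75) = 1/0.4825 ≈ 2.073.
ΔY = k × ΔG = (+€679 million) / 0.4825 ≈ +€1,407 million.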